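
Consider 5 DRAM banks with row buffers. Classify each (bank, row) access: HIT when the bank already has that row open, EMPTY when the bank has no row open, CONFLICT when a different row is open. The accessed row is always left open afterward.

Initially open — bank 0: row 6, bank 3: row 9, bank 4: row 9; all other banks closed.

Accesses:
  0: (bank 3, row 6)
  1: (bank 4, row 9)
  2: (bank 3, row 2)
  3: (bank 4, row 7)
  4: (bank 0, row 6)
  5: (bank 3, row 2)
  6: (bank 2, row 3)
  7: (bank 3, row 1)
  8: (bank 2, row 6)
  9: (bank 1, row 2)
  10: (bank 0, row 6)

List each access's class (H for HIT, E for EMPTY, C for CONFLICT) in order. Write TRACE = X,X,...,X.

  [0] b3 r6: had r9 ⇒ C
  [1] b4 r9: had r9 ⇒ H
  [2] b3 r2: had r6 ⇒ C
  [3] b4 r7: had r9 ⇒ C
  [4] b0 r6: had r6 ⇒ H
  [5] b3 r2: had r2 ⇒ H
  [6] b2 r3: no row ⇒ E
  [7] b3 r1: had r2 ⇒ C
  [8] b2 r6: had r3 ⇒ C
  [9] b1 r2: no row ⇒ E
  [10] b0 r6: had r6 ⇒ H

TRACE = C,H,C,C,H,H,E,C,C,E,H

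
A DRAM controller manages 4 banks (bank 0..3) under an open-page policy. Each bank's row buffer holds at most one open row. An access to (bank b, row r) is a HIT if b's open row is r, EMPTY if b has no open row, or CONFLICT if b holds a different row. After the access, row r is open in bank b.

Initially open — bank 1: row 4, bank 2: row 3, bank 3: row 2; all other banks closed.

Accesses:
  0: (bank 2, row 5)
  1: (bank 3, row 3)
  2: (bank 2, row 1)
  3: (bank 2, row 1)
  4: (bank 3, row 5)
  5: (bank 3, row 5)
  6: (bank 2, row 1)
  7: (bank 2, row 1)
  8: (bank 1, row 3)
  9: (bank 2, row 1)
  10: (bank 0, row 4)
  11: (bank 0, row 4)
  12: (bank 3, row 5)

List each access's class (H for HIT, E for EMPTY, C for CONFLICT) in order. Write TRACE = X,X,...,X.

0: bank 2 row 5 — prev 3 → CONFLICT
1: bank 3 row 3 — prev 2 → CONFLICT
2: bank 2 row 1 — prev 5 → CONFLICT
3: bank 2 row 1 — prev 1 → HIT
4: bank 3 row 5 — prev 3 → CONFLICT
5: bank 3 row 5 — prev 5 → HIT
6: bank 2 row 1 — prev 1 → HIT
7: bank 2 row 1 — prev 1 → HIT
8: bank 1 row 3 — prev 4 → CONFLICT
9: bank 2 row 1 — prev 1 → HIT
10: bank 0 row 4 — prev None → EMPTY
11: bank 0 row 4 — prev 4 → HIT
12: bank 3 row 5 — prev 5 → HIT

TRACE = C,C,C,H,C,H,H,H,C,H,E,H,H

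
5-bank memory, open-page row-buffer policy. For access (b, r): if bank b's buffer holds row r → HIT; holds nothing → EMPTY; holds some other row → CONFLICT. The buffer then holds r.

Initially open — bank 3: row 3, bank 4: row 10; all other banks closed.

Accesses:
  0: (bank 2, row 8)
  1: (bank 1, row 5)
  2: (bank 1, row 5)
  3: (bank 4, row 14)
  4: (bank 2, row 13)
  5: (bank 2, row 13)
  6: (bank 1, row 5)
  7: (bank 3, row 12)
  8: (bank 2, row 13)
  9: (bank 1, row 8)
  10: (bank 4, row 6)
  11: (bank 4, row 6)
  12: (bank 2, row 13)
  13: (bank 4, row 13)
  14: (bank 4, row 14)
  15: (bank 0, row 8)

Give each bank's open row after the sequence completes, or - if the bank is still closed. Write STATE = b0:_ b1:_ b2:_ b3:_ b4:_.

STATE = b0:8 b1:8 b2:13 b3:12 b4:14

#0 (2,8) E
#1 (1,5) E
#2 (1,5) H  (was 5)
#3 (4,14) C  (was 10)
#4 (2,13) C  (was 8)
#5 (2,13) H  (was 13)
#6 (1,5) H  (was 5)
#7 (3,12) C  (was 3)
#8 (2,13) H  (was 13)
#9 (1,8) C  (was 5)
#10 (4,6) C  (was 14)
#11 (4,6) H  (was 6)
#12 (2,13) H  (was 13)
#13 (4,13) C  (was 6)
#14 (4,14) C  (was 13)
#15 (0,8) E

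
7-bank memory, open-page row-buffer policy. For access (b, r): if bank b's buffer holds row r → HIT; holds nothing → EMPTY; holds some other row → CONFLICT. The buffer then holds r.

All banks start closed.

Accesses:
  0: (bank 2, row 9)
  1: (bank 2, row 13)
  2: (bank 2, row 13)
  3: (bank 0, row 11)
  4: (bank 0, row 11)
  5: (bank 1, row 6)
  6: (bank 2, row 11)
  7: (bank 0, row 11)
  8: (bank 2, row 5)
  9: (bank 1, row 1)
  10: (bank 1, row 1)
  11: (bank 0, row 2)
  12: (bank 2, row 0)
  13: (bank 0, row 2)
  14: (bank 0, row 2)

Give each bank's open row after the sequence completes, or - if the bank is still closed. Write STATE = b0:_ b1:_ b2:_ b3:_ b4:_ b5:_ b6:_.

#0 (2,9) E
#1 (2,13) C  (was 9)
#2 (2,13) H  (was 13)
#3 (0,11) E
#4 (0,11) H  (was 11)
#5 (1,6) E
#6 (2,11) C  (was 13)
#7 (0,11) H  (was 11)
#8 (2,5) C  (was 11)
#9 (1,1) C  (was 6)
#10 (1,1) H  (was 1)
#11 (0,2) C  (was 11)
#12 (2,0) C  (was 5)
#13 (0,2) H  (was 2)
#14 (0,2) H  (was 2)

STATE = b0:2 b1:1 b2:0 b3:- b4:- b5:- b6:-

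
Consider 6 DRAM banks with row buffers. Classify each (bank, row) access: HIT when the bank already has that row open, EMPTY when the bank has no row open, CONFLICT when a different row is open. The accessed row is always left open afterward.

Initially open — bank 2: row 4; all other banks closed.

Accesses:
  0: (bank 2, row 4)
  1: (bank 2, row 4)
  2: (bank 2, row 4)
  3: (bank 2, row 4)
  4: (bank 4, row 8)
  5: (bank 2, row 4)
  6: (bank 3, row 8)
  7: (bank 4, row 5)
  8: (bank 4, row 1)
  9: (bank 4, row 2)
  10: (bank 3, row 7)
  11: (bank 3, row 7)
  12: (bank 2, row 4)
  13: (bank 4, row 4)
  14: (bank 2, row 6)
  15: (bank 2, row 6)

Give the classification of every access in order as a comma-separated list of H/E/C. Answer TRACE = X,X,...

0: bank 2 row 4 — prev 4 → HIT
1: bank 2 row 4 — prev 4 → HIT
2: bank 2 row 4 — prev 4 → HIT
3: bank 2 row 4 — prev 4 → HIT
4: bank 4 row 8 — prev None → EMPTY
5: bank 2 row 4 — prev 4 → HIT
6: bank 3 row 8 — prev None → EMPTY
7: bank 4 row 5 — prev 8 → CONFLICT
8: bank 4 row 1 — prev 5 → CONFLICT
9: bank 4 row 2 — prev 1 → CONFLICT
10: bank 3 row 7 — prev 8 → CONFLICT
11: bank 3 row 7 — prev 7 → HIT
12: bank 2 row 4 — prev 4 → HIT
13: bank 4 row 4 — prev 2 → CONFLICT
14: bank 2 row 6 — prev 4 → CONFLICT
15: bank 2 row 6 — prev 6 → HIT

TRACE = H,H,H,H,E,H,E,C,C,C,C,H,H,C,C,H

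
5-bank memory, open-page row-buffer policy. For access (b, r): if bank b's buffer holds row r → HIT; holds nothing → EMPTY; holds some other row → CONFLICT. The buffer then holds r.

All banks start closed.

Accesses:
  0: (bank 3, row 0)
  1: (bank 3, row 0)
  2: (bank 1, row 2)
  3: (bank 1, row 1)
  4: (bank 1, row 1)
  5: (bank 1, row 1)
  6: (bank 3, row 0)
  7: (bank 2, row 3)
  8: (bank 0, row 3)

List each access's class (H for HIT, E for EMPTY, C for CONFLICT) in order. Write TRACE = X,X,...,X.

step 0: bank3 None->0 [EMPTY]
step 1: bank3 0->0 [HIT]
step 2: bank1 None->2 [EMPTY]
step 3: bank1 2->1 [CONFLICT]
step 4: bank1 1->1 [HIT]
step 5: bank1 1->1 [HIT]
step 6: bank3 0->0 [HIT]
step 7: bank2 None->3 [EMPTY]
step 8: bank0 None->3 [EMPTY]

TRACE = E,H,E,C,H,H,H,E,E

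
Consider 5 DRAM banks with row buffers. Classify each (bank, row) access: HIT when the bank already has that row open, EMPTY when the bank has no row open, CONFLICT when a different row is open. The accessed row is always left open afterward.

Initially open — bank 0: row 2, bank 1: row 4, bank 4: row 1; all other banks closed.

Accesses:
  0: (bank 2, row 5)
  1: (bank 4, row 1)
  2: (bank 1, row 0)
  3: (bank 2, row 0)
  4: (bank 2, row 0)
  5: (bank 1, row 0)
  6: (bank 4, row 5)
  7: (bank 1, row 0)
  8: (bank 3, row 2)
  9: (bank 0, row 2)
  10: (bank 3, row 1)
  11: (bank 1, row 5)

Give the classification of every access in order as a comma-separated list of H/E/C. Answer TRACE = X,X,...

TRACE = E,H,C,C,H,H,C,H,E,H,C,C

  [0] b2 r5: no row ⇒ E
  [1] b4 r1: had r1 ⇒ H
  [2] b1 r0: had r4 ⇒ C
  [3] b2 r0: had r5 ⇒ C
  [4] b2 r0: had r0 ⇒ H
  [5] b1 r0: had r0 ⇒ H
  [6] b4 r5: had r1 ⇒ C
  [7] b1 r0: had r0 ⇒ H
  [8] b3 r2: no row ⇒ E
  [9] b0 r2: had r2 ⇒ H
  [10] b3 r1: had r2 ⇒ C
  [11] b1 r5: had r0 ⇒ C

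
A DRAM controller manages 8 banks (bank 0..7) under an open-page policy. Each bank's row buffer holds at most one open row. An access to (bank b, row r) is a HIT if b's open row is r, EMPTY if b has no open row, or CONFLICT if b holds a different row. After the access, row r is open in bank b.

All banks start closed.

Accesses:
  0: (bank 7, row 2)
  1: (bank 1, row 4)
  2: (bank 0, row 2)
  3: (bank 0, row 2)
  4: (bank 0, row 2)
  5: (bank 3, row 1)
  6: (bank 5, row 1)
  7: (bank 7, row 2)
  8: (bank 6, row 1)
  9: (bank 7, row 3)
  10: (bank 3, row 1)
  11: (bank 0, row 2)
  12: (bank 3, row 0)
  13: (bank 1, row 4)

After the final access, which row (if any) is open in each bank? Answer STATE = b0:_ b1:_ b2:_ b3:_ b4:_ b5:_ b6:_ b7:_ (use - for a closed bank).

STATE = b0:2 b1:4 b2:- b3:0 b4:- b5:1 b6:1 b7:3

step 0: bank7 None->2 [EMPTY]
step 1: bank1 None->4 [EMPTY]
step 2: bank0 None->2 [EMPTY]
step 3: bank0 2->2 [HIT]
step 4: bank0 2->2 [HIT]
step 5: bank3 None->1 [EMPTY]
step 6: bank5 None->1 [EMPTY]
step 7: bank7 2->2 [HIT]
step 8: bank6 None->1 [EMPTY]
step 9: bank7 2->3 [CONFLICT]
step 10: bank3 1->1 [HIT]
step 11: bank0 2->2 [HIT]
step 12: bank3 1->0 [CONFLICT]
step 13: bank1 4->4 [HIT]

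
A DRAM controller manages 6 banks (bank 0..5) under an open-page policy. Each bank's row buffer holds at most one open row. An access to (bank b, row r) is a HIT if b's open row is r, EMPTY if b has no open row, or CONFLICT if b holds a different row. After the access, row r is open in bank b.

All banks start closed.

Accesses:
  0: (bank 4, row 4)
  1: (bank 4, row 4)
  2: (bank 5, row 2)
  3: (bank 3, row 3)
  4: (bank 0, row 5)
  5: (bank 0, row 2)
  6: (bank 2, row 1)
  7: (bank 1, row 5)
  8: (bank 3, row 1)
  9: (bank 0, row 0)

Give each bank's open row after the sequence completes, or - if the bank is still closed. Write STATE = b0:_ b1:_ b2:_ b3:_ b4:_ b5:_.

step 0: bank4 None->4 [EMPTY]
step 1: bank4 4->4 [HIT]
step 2: bank5 None->2 [EMPTY]
step 3: bank3 None->3 [EMPTY]
step 4: bank0 None->5 [EMPTY]
step 5: bank0 5->2 [CONFLICT]
step 6: bank2 None->1 [EMPTY]
step 7: bank1 None->5 [EMPTY]
step 8: bank3 3->1 [CONFLICT]
step 9: bank0 2->0 [CONFLICT]

STATE = b0:0 b1:5 b2:1 b3:1 b4:4 b5:2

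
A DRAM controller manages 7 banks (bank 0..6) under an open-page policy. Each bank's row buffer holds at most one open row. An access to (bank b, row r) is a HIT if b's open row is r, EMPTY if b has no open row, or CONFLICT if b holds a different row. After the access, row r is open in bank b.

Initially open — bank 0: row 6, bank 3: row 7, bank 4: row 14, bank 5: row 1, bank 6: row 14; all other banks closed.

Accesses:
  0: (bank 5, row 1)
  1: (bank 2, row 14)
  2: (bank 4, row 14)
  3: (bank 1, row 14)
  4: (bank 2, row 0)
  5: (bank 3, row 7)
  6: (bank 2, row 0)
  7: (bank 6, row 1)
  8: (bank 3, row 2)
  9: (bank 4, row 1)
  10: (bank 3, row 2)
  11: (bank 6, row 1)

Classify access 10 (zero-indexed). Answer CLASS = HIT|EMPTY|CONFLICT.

0: bank 5 row 1 — prev 1 → HIT
1: bank 2 row 14 — prev None → EMPTY
2: bank 4 row 14 — prev 14 → HIT
3: bank 1 row 14 — prev None → EMPTY
4: bank 2 row 0 — prev 14 → CONFLICT
5: bank 3 row 7 — prev 7 → HIT
6: bank 2 row 0 — prev 0 → HIT
7: bank 6 row 1 — prev 14 → CONFLICT
8: bank 3 row 2 — prev 7 → CONFLICT
9: bank 4 row 1 — prev 14 → CONFLICT
10: bank 3 row 2 — prev 2 → HIT
11: bank 6 row 1 — prev 1 → HIT

CLASS = HIT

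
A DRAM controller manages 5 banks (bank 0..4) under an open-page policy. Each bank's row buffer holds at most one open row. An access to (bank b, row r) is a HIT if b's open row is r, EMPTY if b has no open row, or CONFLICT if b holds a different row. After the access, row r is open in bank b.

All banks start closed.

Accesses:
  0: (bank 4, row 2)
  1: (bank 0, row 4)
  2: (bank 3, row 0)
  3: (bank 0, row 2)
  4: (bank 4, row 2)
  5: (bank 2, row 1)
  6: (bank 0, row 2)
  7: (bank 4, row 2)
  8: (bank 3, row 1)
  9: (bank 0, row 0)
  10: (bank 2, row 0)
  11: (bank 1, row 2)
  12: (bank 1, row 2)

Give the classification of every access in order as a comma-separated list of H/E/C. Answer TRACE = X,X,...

0: bank 4 row 2 — prev None → EMPTY
1: bank 0 row 4 — prev None → EMPTY
2: bank 3 row 0 — prev None → EMPTY
3: bank 0 row 2 — prev 4 → CONFLICT
4: bank 4 row 2 — prev 2 → HIT
5: bank 2 row 1 — prev None → EMPTY
6: bank 0 row 2 — prev 2 → HIT
7: bank 4 row 2 — prev 2 → HIT
8: bank 3 row 1 — prev 0 → CONFLICT
9: bank 0 row 0 — prev 2 → CONFLICT
10: bank 2 row 0 — prev 1 → CONFLICT
11: bank 1 row 2 — prev None → EMPTY
12: bank 1 row 2 — prev 2 → HIT

TRACE = E,E,E,C,H,E,H,H,C,C,C,E,H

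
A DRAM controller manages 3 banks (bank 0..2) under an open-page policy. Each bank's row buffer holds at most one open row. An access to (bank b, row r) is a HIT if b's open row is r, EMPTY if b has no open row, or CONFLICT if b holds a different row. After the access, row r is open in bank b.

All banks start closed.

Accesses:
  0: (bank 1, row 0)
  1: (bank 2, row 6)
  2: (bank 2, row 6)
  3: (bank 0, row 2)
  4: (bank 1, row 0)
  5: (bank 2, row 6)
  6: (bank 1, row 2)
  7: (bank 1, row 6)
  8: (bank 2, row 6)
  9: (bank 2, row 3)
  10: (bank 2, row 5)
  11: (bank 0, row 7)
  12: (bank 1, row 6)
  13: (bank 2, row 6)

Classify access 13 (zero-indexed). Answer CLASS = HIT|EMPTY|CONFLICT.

CLASS = CONFLICT

0: bank 1 row 0 — prev None → EMPTY
1: bank 2 row 6 — prev None → EMPTY
2: bank 2 row 6 — prev 6 → HIT
3: bank 0 row 2 — prev None → EMPTY
4: bank 1 row 0 — prev 0 → HIT
5: bank 2 row 6 — prev 6 → HIT
6: bank 1 row 2 — prev 0 → CONFLICT
7: bank 1 row 6 — prev 2 → CONFLICT
8: bank 2 row 6 — prev 6 → HIT
9: bank 2 row 3 — prev 6 → CONFLICT
10: bank 2 row 5 — prev 3 → CONFLICT
11: bank 0 row 7 — prev 2 → CONFLICT
12: bank 1 row 6 — prev 6 → HIT
13: bank 2 row 6 — prev 5 → CONFLICT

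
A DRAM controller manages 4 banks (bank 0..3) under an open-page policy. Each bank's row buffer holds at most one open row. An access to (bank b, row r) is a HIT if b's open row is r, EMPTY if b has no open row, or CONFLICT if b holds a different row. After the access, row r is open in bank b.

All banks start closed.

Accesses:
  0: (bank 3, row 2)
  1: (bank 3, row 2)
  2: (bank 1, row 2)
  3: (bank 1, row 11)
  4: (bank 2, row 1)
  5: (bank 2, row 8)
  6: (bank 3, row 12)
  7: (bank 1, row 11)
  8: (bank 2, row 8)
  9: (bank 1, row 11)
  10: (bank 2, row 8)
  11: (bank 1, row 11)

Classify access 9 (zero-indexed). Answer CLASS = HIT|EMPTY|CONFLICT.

CLASS = HIT

#0 (3,2) E
#1 (3,2) H  (was 2)
#2 (1,2) E
#3 (1,11) C  (was 2)
#4 (2,1) E
#5 (2,8) C  (was 1)
#6 (3,12) C  (was 2)
#7 (1,11) H  (was 11)
#8 (2,8) H  (was 8)
#9 (1,11) H  (was 11)
#10 (2,8) H  (was 8)
#11 (1,11) H  (was 11)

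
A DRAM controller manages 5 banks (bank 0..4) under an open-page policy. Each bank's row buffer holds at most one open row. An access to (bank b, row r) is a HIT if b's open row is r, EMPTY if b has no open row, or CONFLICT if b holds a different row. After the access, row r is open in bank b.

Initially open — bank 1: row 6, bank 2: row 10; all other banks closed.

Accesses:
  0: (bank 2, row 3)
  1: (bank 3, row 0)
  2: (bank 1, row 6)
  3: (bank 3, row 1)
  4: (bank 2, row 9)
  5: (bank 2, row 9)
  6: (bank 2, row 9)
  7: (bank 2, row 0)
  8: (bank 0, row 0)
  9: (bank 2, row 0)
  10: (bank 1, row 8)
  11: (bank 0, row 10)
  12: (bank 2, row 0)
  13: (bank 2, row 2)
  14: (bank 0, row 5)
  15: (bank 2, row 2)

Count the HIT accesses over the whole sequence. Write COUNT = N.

COUNT = 6

step 0: bank2 10->3 [CONFLICT]
step 1: bank3 None->0 [EMPTY]
step 2: bank1 6->6 [HIT]
step 3: bank3 0->1 [CONFLICT]
step 4: bank2 3->9 [CONFLICT]
step 5: bank2 9->9 [HIT]
step 6: bank2 9->9 [HIT]
step 7: bank2 9->0 [CONFLICT]
step 8: bank0 None->0 [EMPTY]
step 9: bank2 0->0 [HIT]
step 10: bank1 6->8 [CONFLICT]
step 11: bank0 0->10 [CONFLICT]
step 12: bank2 0->0 [HIT]
step 13: bank2 0->2 [CONFLICT]
step 14: bank0 10->5 [CONFLICT]
step 15: bank2 2->2 [HIT]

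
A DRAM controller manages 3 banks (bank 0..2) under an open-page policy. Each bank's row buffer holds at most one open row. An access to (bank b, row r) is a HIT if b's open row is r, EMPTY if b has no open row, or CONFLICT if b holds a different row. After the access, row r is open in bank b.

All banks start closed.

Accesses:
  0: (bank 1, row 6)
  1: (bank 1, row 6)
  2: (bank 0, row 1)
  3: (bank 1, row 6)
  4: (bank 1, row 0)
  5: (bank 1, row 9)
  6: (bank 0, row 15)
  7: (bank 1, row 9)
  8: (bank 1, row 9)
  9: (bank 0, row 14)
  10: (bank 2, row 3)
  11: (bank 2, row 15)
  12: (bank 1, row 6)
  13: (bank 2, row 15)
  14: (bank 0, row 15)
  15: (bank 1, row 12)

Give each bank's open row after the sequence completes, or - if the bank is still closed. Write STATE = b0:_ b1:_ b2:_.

  [0] b1 r6: no row ⇒ E
  [1] b1 r6: had r6 ⇒ H
  [2] b0 r1: no row ⇒ E
  [3] b1 r6: had r6 ⇒ H
  [4] b1 r0: had r6 ⇒ C
  [5] b1 r9: had r0 ⇒ C
  [6] b0 r15: had r1 ⇒ C
  [7] b1 r9: had r9 ⇒ H
  [8] b1 r9: had r9 ⇒ H
  [9] b0 r14: had r15 ⇒ C
  [10] b2 r3: no row ⇒ E
  [11] b2 r15: had r3 ⇒ C
  [12] b1 r6: had r9 ⇒ C
  [13] b2 r15: had r15 ⇒ H
  [14] b0 r15: had r14 ⇒ C
  [15] b1 r12: had r6 ⇒ C

STATE = b0:15 b1:12 b2:15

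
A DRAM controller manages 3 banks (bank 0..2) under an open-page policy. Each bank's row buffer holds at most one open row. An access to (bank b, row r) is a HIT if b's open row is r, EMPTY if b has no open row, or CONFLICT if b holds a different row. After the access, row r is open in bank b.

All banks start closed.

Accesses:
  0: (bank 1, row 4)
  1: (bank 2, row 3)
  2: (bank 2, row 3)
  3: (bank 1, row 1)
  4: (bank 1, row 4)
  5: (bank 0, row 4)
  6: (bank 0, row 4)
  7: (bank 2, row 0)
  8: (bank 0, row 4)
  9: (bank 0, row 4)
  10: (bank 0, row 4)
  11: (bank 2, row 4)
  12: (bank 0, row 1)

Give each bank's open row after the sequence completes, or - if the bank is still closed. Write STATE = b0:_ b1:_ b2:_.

step 0: bank1 None->4 [EMPTY]
step 1: bank2 None->3 [EMPTY]
step 2: bank2 3->3 [HIT]
step 3: bank1 4->1 [CONFLICT]
step 4: bank1 1->4 [CONFLICT]
step 5: bank0 None->4 [EMPTY]
step 6: bank0 4->4 [HIT]
step 7: bank2 3->0 [CONFLICT]
step 8: bank0 4->4 [HIT]
step 9: bank0 4->4 [HIT]
step 10: bank0 4->4 [HIT]
step 11: bank2 0->4 [CONFLICT]
step 12: bank0 4->1 [CONFLICT]

STATE = b0:1 b1:4 b2:4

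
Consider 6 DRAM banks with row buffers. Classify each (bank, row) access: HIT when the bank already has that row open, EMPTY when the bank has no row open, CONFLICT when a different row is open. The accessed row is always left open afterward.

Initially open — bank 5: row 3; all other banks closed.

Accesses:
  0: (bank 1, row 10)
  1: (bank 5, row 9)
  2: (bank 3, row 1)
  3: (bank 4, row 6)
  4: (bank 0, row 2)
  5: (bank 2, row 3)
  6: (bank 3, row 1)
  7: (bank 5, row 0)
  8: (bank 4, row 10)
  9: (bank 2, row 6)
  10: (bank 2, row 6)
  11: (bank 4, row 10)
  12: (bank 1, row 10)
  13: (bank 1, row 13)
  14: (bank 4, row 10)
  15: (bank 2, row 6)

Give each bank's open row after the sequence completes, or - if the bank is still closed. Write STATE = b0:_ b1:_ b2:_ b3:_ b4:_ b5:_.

#0 (1,10) E
#1 (5,9) C  (was 3)
#2 (3,1) E
#3 (4,6) E
#4 (0,2) E
#5 (2,3) E
#6 (3,1) H  (was 1)
#7 (5,0) C  (was 9)
#8 (4,10) C  (was 6)
#9 (2,6) C  (was 3)
#10 (2,6) H  (was 6)
#11 (4,10) H  (was 10)
#12 (1,10) H  (was 10)
#13 (1,13) C  (was 10)
#14 (4,10) H  (was 10)
#15 (2,6) H  (was 6)

STATE = b0:2 b1:13 b2:6 b3:1 b4:10 b5:0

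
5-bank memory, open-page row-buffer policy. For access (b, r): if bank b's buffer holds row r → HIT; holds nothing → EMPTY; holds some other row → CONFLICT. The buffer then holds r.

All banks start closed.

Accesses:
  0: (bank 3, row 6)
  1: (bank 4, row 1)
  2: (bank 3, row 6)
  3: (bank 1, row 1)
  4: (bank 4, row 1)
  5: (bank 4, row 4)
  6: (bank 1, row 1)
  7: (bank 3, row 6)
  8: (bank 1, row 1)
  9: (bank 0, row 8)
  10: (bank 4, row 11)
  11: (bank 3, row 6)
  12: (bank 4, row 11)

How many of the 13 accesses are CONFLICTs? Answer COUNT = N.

COUNT = 2

  [0] b3 r6: no row ⇒ E
  [1] b4 r1: no row ⇒ E
  [2] b3 r6: had r6 ⇒ H
  [3] b1 r1: no row ⇒ E
  [4] b4 r1: had r1 ⇒ H
  [5] b4 r4: had r1 ⇒ C
  [6] b1 r1: had r1 ⇒ H
  [7] b3 r6: had r6 ⇒ H
  [8] b1 r1: had r1 ⇒ H
  [9] b0 r8: no row ⇒ E
  [10] b4 r11: had r4 ⇒ C
  [11] b3 r6: had r6 ⇒ H
  [12] b4 r11: had r11 ⇒ H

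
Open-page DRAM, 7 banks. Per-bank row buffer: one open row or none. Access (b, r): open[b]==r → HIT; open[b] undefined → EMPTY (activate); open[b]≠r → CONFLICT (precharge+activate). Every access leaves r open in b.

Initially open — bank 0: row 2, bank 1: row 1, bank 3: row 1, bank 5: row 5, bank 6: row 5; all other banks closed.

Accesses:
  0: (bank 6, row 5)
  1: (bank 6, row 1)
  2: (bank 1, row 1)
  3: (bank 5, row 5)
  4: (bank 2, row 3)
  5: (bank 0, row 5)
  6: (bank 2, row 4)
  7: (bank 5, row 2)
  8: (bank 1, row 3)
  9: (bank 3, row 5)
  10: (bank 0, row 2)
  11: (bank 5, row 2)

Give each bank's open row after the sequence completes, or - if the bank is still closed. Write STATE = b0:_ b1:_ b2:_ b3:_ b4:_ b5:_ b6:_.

step 0: bank6 5->5 [HIT]
step 1: bank6 5->1 [CONFLICT]
step 2: bank1 1->1 [HIT]
step 3: bank5 5->5 [HIT]
step 4: bank2 None->3 [EMPTY]
step 5: bank0 2->5 [CONFLICT]
step 6: bank2 3->4 [CONFLICT]
step 7: bank5 5->2 [CONFLICT]
step 8: bank1 1->3 [CONFLICT]
step 9: bank3 1->5 [CONFLICT]
step 10: bank0 5->2 [CONFLICT]
step 11: bank5 2->2 [HIT]

STATE = b0:2 b1:3 b2:4 b3:5 b4:- b5:2 b6:1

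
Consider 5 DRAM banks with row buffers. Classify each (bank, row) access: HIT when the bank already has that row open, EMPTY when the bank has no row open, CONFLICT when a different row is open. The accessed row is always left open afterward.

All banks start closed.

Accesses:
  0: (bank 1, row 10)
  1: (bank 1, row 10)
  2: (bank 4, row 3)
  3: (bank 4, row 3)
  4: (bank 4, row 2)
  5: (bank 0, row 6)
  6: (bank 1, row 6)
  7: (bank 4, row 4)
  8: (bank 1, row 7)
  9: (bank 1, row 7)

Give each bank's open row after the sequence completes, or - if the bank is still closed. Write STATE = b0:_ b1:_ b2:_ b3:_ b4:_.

step 0: bank1 None->10 [EMPTY]
step 1: bank1 10->10 [HIT]
step 2: bank4 None->3 [EMPTY]
step 3: bank4 3->3 [HIT]
step 4: bank4 3->2 [CONFLICT]
step 5: bank0 None->6 [EMPTY]
step 6: bank1 10->6 [CONFLICT]
step 7: bank4 2->4 [CONFLICT]
step 8: bank1 6->7 [CONFLICT]
step 9: bank1 7->7 [HIT]

STATE = b0:6 b1:7 b2:- b3:- b4:4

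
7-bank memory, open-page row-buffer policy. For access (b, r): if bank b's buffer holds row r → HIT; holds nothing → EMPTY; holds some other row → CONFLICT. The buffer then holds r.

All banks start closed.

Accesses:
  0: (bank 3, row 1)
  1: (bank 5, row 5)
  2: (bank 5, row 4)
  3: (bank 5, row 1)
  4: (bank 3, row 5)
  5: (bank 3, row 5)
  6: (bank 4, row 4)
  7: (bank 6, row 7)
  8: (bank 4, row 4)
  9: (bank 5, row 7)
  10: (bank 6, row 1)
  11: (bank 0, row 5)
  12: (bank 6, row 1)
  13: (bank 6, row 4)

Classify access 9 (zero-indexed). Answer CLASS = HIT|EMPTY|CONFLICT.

CLASS = CONFLICT

step 0: bank3 None->1 [EMPTY]
step 1: bank5 None->5 [EMPTY]
step 2: bank5 5->4 [CONFLICT]
step 3: bank5 4->1 [CONFLICT]
step 4: bank3 1->5 [CONFLICT]
step 5: bank3 5->5 [HIT]
step 6: bank4 None->4 [EMPTY]
step 7: bank6 None->7 [EMPTY]
step 8: bank4 4->4 [HIT]
step 9: bank5 1->7 [CONFLICT]
step 10: bank6 7->1 [CONFLICT]
step 11: bank0 None->5 [EMPTY]
step 12: bank6 1->1 [HIT]
step 13: bank6 1->4 [CONFLICT]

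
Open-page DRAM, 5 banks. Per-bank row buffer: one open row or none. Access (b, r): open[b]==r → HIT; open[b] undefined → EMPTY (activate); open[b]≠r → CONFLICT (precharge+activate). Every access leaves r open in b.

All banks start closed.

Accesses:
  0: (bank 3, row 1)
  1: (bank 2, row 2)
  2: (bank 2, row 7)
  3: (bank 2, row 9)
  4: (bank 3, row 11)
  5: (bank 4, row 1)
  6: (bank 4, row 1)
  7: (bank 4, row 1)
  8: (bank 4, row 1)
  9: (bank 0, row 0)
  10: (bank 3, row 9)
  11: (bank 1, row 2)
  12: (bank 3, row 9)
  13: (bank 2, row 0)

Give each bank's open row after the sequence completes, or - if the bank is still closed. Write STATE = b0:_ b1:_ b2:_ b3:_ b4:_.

STATE = b0:0 b1:2 b2:0 b3:9 b4:1

step 0: bank3 None->1 [EMPTY]
step 1: bank2 None->2 [EMPTY]
step 2: bank2 2->7 [CONFLICT]
step 3: bank2 7->9 [CONFLICT]
step 4: bank3 1->11 [CONFLICT]
step 5: bank4 None->1 [EMPTY]
step 6: bank4 1->1 [HIT]
step 7: bank4 1->1 [HIT]
step 8: bank4 1->1 [HIT]
step 9: bank0 None->0 [EMPTY]
step 10: bank3 11->9 [CONFLICT]
step 11: bank1 None->2 [EMPTY]
step 12: bank3 9->9 [HIT]
step 13: bank2 9->0 [CONFLICT]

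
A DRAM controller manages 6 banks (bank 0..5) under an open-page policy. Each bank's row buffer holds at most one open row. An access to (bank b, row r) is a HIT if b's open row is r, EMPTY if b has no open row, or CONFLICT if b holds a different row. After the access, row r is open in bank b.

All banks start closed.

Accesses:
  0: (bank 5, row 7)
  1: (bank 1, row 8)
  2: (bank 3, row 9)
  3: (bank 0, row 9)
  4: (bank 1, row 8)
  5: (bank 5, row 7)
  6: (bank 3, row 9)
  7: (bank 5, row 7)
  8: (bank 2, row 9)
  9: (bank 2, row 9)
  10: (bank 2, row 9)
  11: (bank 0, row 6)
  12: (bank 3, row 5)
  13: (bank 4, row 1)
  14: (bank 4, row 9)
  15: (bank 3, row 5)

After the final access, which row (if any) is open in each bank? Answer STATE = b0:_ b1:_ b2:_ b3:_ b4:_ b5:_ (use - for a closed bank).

  [0] b5 r7: no row ⇒ E
  [1] b1 r8: no row ⇒ E
  [2] b3 r9: no row ⇒ E
  [3] b0 r9: no row ⇒ E
  [4] b1 r8: had r8 ⇒ H
  [5] b5 r7: had r7 ⇒ H
  [6] b3 r9: had r9 ⇒ H
  [7] b5 r7: had r7 ⇒ H
  [8] b2 r9: no row ⇒ E
  [9] b2 r9: had r9 ⇒ H
  [10] b2 r9: had r9 ⇒ H
  [11] b0 r6: had r9 ⇒ C
  [12] b3 r5: had r9 ⇒ C
  [13] b4 r1: no row ⇒ E
  [14] b4 r9: had r1 ⇒ C
  [15] b3 r5: had r5 ⇒ H

STATE = b0:6 b1:8 b2:9 b3:5 b4:9 b5:7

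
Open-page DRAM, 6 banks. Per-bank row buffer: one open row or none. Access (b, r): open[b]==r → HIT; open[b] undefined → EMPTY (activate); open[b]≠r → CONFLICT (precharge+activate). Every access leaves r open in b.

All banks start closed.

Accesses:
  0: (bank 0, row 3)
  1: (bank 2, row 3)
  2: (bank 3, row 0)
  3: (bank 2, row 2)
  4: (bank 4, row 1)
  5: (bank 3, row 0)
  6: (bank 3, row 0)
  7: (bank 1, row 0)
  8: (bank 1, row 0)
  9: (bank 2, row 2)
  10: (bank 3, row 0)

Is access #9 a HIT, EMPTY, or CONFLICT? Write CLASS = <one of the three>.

  [0] b0 r3: no row ⇒ E
  [1] b2 r3: no row ⇒ E
  [2] b3 r0: no row ⇒ E
  [3] b2 r2: had r3 ⇒ C
  [4] b4 r1: no row ⇒ E
  [5] b3 r0: had r0 ⇒ H
  [6] b3 r0: had r0 ⇒ H
  [7] b1 r0: no row ⇒ E
  [8] b1 r0: had r0 ⇒ H
  [9] b2 r2: had r2 ⇒ H
  [10] b3 r0: had r0 ⇒ H

CLASS = HIT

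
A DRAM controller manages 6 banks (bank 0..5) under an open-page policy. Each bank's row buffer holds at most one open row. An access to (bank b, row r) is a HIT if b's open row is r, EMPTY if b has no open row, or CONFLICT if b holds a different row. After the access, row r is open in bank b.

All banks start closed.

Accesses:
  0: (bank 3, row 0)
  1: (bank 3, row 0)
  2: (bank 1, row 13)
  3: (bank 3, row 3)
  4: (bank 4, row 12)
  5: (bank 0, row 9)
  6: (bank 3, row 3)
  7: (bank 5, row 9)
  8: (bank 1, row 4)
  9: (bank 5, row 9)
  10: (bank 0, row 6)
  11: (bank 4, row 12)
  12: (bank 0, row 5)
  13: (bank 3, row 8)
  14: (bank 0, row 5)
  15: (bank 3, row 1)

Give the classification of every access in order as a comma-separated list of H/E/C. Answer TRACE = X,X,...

step 0: bank3 None->0 [EMPTY]
step 1: bank3 0->0 [HIT]
step 2: bank1 None->13 [EMPTY]
step 3: bank3 0->3 [CONFLICT]
step 4: bank4 None->12 [EMPTY]
step 5: bank0 None->9 [EMPTY]
step 6: bank3 3->3 [HIT]
step 7: bank5 None->9 [EMPTY]
step 8: bank1 13->4 [CONFLICT]
step 9: bank5 9->9 [HIT]
step 10: bank0 9->6 [CONFLICT]
step 11: bank4 12->12 [HIT]
step 12: bank0 6->5 [CONFLICT]
step 13: bank3 3->8 [CONFLICT]
step 14: bank0 5->5 [HIT]
step 15: bank3 8->1 [CONFLICT]

TRACE = E,H,E,C,E,E,H,E,C,H,C,H,C,C,H,C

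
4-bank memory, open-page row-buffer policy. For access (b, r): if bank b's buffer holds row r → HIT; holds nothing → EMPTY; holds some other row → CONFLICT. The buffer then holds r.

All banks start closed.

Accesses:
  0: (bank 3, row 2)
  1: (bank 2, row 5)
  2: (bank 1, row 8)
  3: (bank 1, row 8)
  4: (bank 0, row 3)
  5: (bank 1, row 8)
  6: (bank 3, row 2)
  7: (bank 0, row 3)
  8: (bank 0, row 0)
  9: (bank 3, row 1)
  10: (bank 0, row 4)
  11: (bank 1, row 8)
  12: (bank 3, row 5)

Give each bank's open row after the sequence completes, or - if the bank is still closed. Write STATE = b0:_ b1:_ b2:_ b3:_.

0: bank 3 row 2 — prev None → EMPTY
1: bank 2 row 5 — prev None → EMPTY
2: bank 1 row 8 — prev None → EMPTY
3: bank 1 row 8 — prev 8 → HIT
4: bank 0 row 3 — prev None → EMPTY
5: bank 1 row 8 — prev 8 → HIT
6: bank 3 row 2 — prev 2 → HIT
7: bank 0 row 3 — prev 3 → HIT
8: bank 0 row 0 — prev 3 → CONFLICT
9: bank 3 row 1 — prev 2 → CONFLICT
10: bank 0 row 4 — prev 0 → CONFLICT
11: bank 1 row 8 — prev 8 → HIT
12: bank 3 row 5 — prev 1 → CONFLICT

STATE = b0:4 b1:8 b2:5 b3:5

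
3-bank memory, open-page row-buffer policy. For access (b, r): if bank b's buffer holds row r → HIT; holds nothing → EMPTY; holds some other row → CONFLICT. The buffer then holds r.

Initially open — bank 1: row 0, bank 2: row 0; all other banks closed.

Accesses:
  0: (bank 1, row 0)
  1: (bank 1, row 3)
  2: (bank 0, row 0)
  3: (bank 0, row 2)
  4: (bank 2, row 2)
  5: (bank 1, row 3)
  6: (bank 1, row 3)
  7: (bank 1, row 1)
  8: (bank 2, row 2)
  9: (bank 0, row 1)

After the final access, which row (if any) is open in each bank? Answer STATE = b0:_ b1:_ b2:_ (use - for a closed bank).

STATE = b0:1 b1:1 b2:2

step 0: bank1 0->0 [HIT]
step 1: bank1 0->3 [CONFLICT]
step 2: bank0 None->0 [EMPTY]
step 3: bank0 0->2 [CONFLICT]
step 4: bank2 0->2 [CONFLICT]
step 5: bank1 3->3 [HIT]
step 6: bank1 3->3 [HIT]
step 7: bank1 3->1 [CONFLICT]
step 8: bank2 2->2 [HIT]
step 9: bank0 2->1 [CONFLICT]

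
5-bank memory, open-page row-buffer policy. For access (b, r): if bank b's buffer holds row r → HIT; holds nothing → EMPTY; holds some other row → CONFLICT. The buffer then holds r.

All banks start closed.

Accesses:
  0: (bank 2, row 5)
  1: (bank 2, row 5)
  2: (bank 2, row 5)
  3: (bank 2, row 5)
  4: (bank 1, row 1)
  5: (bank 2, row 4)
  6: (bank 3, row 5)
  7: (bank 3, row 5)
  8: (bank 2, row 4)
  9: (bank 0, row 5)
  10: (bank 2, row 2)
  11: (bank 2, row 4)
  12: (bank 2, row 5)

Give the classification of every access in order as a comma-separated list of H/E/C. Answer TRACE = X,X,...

TRACE = E,H,H,H,E,C,E,H,H,E,C,C,C

step 0: bank2 None->5 [EMPTY]
step 1: bank2 5->5 [HIT]
step 2: bank2 5->5 [HIT]
step 3: bank2 5->5 [HIT]
step 4: bank1 None->1 [EMPTY]
step 5: bank2 5->4 [CONFLICT]
step 6: bank3 None->5 [EMPTY]
step 7: bank3 5->5 [HIT]
step 8: bank2 4->4 [HIT]
step 9: bank0 None->5 [EMPTY]
step 10: bank2 4->2 [CONFLICT]
step 11: bank2 2->4 [CONFLICT]
step 12: bank2 4->5 [CONFLICT]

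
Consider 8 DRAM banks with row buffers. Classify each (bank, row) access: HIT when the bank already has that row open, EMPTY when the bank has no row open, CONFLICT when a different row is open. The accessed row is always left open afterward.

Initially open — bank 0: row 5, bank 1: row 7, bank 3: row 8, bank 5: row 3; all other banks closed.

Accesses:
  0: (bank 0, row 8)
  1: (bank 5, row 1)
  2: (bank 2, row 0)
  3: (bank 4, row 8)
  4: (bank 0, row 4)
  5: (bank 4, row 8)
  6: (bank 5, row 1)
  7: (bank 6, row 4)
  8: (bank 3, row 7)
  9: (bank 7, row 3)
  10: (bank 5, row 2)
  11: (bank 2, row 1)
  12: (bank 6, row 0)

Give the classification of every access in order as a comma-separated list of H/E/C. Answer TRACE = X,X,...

TRACE = C,C,E,E,C,H,H,E,C,E,C,C,C

step 0: bank0 5->8 [CONFLICT]
step 1: bank5 3->1 [CONFLICT]
step 2: bank2 None->0 [EMPTY]
step 3: bank4 None->8 [EMPTY]
step 4: bank0 8->4 [CONFLICT]
step 5: bank4 8->8 [HIT]
step 6: bank5 1->1 [HIT]
step 7: bank6 None->4 [EMPTY]
step 8: bank3 8->7 [CONFLICT]
step 9: bank7 None->3 [EMPTY]
step 10: bank5 1->2 [CONFLICT]
step 11: bank2 0->1 [CONFLICT]
step 12: bank6 4->0 [CONFLICT]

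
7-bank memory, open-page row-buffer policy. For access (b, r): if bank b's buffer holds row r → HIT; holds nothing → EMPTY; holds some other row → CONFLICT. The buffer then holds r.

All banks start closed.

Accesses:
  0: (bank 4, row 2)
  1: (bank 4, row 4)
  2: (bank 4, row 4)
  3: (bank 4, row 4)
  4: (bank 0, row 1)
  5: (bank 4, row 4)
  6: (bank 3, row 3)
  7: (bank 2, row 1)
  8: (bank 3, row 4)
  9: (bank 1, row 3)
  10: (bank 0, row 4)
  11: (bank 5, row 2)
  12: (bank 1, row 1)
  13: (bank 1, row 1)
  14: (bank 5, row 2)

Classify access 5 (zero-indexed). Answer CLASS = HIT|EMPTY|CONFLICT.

step 0: bank4 None->2 [EMPTY]
step 1: bank4 2->4 [CONFLICT]
step 2: bank4 4->4 [HIT]
step 3: bank4 4->4 [HIT]
step 4: bank0 None->1 [EMPTY]
step 5: bank4 4->4 [HIT]
step 6: bank3 None->3 [EMPTY]
step 7: bank2 None->1 [EMPTY]
step 8: bank3 3->4 [CONFLICT]
step 9: bank1 None->3 [EMPTY]
step 10: bank0 1->4 [CONFLICT]
step 11: bank5 None->2 [EMPTY]
step 12: bank1 3->1 [CONFLICT]
step 13: bank1 1->1 [HIT]
step 14: bank5 2->2 [HIT]

CLASS = HIT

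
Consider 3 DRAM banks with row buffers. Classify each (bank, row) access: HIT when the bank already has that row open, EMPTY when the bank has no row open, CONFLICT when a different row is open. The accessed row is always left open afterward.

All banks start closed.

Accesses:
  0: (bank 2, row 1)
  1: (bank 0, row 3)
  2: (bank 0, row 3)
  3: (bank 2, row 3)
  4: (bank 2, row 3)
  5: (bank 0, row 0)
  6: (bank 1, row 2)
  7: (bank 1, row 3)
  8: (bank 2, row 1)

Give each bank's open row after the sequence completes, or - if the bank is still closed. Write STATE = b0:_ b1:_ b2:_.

STATE = b0:0 b1:3 b2:1

0: bank 2 row 1 — prev None → EMPTY
1: bank 0 row 3 — prev None → EMPTY
2: bank 0 row 3 — prev 3 → HIT
3: bank 2 row 3 — prev 1 → CONFLICT
4: bank 2 row 3 — prev 3 → HIT
5: bank 0 row 0 — prev 3 → CONFLICT
6: bank 1 row 2 — prev None → EMPTY
7: bank 1 row 3 — prev 2 → CONFLICT
8: bank 2 row 1 — prev 3 → CONFLICT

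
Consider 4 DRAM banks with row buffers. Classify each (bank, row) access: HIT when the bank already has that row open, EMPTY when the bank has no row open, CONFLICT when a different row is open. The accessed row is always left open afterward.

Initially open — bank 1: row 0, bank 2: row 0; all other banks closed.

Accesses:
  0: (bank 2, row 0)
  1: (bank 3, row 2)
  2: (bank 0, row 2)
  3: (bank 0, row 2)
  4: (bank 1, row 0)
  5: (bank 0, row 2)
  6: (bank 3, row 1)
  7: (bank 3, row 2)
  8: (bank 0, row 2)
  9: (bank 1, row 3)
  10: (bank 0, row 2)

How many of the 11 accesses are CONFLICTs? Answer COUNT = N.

COUNT = 3

0: bank 2 row 0 — prev 0 → HIT
1: bank 3 row 2 — prev None → EMPTY
2: bank 0 row 2 — prev None → EMPTY
3: bank 0 row 2 — prev 2 → HIT
4: bank 1 row 0 — prev 0 → HIT
5: bank 0 row 2 — prev 2 → HIT
6: bank 3 row 1 — prev 2 → CONFLICT
7: bank 3 row 2 — prev 1 → CONFLICT
8: bank 0 row 2 — prev 2 → HIT
9: bank 1 row 3 — prev 0 → CONFLICT
10: bank 0 row 2 — prev 2 → HIT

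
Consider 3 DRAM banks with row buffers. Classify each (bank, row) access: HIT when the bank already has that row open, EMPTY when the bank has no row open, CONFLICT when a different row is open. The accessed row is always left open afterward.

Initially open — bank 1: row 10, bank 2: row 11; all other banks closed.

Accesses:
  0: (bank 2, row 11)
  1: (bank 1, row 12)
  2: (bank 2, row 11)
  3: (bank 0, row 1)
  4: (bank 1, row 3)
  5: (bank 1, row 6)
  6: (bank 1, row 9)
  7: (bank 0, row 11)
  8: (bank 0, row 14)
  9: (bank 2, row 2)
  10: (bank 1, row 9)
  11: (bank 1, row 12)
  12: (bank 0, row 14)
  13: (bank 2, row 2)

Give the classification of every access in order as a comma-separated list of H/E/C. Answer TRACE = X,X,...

#0 (2,11) H  (was 11)
#1 (1,12) C  (was 10)
#2 (2,11) H  (was 11)
#3 (0,1) E
#4 (1,3) C  (was 12)
#5 (1,6) C  (was 3)
#6 (1,9) C  (was 6)
#7 (0,11) C  (was 1)
#8 (0,14) C  (was 11)
#9 (2,2) C  (was 11)
#10 (1,9) H  (was 9)
#11 (1,12) C  (was 9)
#12 (0,14) H  (was 14)
#13 (2,2) H  (was 2)

TRACE = H,C,H,E,C,C,C,C,C,C,H,C,H,H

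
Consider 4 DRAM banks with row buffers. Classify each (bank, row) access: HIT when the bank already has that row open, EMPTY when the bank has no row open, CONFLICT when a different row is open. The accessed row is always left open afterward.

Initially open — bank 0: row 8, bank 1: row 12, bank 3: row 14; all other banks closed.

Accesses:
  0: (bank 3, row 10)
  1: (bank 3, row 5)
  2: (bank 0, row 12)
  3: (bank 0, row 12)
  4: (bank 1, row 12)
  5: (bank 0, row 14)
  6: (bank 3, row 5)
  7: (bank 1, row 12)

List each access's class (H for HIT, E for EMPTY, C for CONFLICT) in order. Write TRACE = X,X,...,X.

TRACE = C,C,C,H,H,C,H,H

#0 (3,10) C  (was 14)
#1 (3,5) C  (was 10)
#2 (0,12) C  (was 8)
#3 (0,12) H  (was 12)
#4 (1,12) H  (was 12)
#5 (0,14) C  (was 12)
#6 (3,5) H  (was 5)
#7 (1,12) H  (was 12)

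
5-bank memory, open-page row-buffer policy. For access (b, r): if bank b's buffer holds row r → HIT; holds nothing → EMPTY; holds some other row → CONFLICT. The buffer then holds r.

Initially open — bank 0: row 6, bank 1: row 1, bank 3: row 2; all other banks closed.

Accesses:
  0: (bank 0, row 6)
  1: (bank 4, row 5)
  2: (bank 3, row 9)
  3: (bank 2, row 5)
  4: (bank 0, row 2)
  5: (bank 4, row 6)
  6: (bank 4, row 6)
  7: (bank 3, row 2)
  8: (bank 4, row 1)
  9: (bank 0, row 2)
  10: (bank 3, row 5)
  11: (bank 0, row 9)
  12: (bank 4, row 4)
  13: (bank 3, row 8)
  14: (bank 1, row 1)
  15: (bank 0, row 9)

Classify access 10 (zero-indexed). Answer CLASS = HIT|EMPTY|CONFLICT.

0: bank 0 row 6 — prev 6 → HIT
1: bank 4 row 5 — prev None → EMPTY
2: bank 3 row 9 — prev 2 → CONFLICT
3: bank 2 row 5 — prev None → EMPTY
4: bank 0 row 2 — prev 6 → CONFLICT
5: bank 4 row 6 — prev 5 → CONFLICT
6: bank 4 row 6 — prev 6 → HIT
7: bank 3 row 2 — prev 9 → CONFLICT
8: bank 4 row 1 — prev 6 → CONFLICT
9: bank 0 row 2 — prev 2 → HIT
10: bank 3 row 5 — prev 2 → CONFLICT
11: bank 0 row 9 — prev 2 → CONFLICT
12: bank 4 row 4 — prev 1 → CONFLICT
13: bank 3 row 8 — prev 5 → CONFLICT
14: bank 1 row 1 — prev 1 → HIT
15: bank 0 row 9 — prev 9 → HIT

CLASS = CONFLICT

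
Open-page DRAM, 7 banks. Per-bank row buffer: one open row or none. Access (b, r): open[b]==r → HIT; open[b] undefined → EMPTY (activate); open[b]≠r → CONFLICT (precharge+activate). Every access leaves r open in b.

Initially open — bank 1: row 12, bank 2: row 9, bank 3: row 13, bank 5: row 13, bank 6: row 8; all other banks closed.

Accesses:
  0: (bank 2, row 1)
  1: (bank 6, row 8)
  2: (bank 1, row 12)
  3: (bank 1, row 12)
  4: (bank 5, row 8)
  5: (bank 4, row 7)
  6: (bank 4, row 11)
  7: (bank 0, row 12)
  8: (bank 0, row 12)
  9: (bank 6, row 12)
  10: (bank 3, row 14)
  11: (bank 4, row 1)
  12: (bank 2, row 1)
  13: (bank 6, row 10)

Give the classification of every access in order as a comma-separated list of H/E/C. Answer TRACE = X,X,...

step 0: bank2 9->1 [CONFLICT]
step 1: bank6 8->8 [HIT]
step 2: bank1 12->12 [HIT]
step 3: bank1 12->12 [HIT]
step 4: bank5 13->8 [CONFLICT]
step 5: bank4 None->7 [EMPTY]
step 6: bank4 7->11 [CONFLICT]
step 7: bank0 None->12 [EMPTY]
step 8: bank0 12->12 [HIT]
step 9: bank6 8->12 [CONFLICT]
step 10: bank3 13->14 [CONFLICT]
step 11: bank4 11->1 [CONFLICT]
step 12: bank2 1->1 [HIT]
step 13: bank6 12->10 [CONFLICT]

TRACE = C,H,H,H,C,E,C,E,H,C,C,C,H,C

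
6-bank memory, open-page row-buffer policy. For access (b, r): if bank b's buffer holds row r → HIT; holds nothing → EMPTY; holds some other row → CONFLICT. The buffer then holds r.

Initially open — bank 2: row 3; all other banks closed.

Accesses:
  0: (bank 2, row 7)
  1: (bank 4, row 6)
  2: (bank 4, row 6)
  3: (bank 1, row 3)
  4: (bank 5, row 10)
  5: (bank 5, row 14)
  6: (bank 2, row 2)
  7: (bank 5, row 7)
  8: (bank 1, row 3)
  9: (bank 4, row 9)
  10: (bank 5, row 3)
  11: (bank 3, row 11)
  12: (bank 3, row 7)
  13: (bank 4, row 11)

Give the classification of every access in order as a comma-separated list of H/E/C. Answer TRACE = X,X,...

#0 (2,7) C  (was 3)
#1 (4,6) E
#2 (4,6) H  (was 6)
#3 (1,3) E
#4 (5,10) E
#5 (5,14) C  (was 10)
#6 (2,2) C  (was 7)
#7 (5,7) C  (was 14)
#8 (1,3) H  (was 3)
#9 (4,9) C  (was 6)
#10 (5,3) C  (was 7)
#11 (3,11) E
#12 (3,7) C  (was 11)
#13 (4,11) C  (was 9)

TRACE = C,E,H,E,E,C,C,C,H,C,C,E,C,C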